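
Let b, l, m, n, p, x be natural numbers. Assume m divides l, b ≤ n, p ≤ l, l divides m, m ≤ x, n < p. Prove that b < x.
l divides m and m divides l, so l = m. n < p and p ≤ l, hence n < l. Since l = m, n < m. m ≤ x, so n < x. Since b ≤ n, b < x.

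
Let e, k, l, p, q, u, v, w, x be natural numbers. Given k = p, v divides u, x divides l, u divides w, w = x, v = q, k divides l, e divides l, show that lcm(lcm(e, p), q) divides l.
k = p and k divides l, thus p divides l. Because e divides l, lcm(e, p) divides l. v = q and v divides u, therefore q divides u. w = x and u divides w, so u divides x. q divides u, so q divides x. Since x divides l, q divides l. lcm(e, p) divides l, so lcm(lcm(e, p), q) divides l.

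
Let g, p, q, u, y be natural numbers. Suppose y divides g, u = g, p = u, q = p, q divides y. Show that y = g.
p = u and u = g, thus p = g. q = p and q divides y, therefore p divides y. p = g, so g divides y. Since y divides g, g = y. Then y = g.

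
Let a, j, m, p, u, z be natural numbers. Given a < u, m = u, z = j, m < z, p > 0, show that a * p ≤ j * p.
z = j and m < z, hence m < j. m = u, so u < j. a < u, so a < j. p > 0, so a * p < j * p. Then a * p ≤ j * p.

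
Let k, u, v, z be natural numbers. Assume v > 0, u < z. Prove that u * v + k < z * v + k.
u < z and v > 0, so u * v < z * v. Then u * v + k < z * v + k.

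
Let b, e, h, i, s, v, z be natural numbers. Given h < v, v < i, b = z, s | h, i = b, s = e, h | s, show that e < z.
h | s and s | h, so h = s. s = e, so h = e. h < v and v < i, thus h < i. Since i = b, h < b. Since b = z, h < z. h = e, so e < z.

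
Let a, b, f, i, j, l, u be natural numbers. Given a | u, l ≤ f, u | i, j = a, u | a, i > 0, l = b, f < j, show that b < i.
l = b and l ≤ f, hence b ≤ f. Since f < j, b < j. j = a, so b < a. Because u | a and a | u, u = a. u | i, so a | i. Because i > 0, a ≤ i. Because b < a, b < i.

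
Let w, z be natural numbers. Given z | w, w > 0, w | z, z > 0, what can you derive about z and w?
z = w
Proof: z | w and w > 0, hence z ≤ w. w | z and z > 0, hence w ≤ z. z ≤ w, so z = w.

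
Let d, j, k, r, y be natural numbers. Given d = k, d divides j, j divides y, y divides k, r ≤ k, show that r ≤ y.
d divides j and j divides y, so d divides y. d = k, so k divides y. y divides k, so k = y. r ≤ k, so r ≤ y.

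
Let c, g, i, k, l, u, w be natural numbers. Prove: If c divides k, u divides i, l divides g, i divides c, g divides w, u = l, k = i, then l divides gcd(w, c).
l divides g and g divides w, so l divides w. Since k = i and c divides k, c divides i. i divides c, so i = c. From u = l and u divides i, l divides i. i = c, so l divides c. From l divides w, l divides gcd(w, c).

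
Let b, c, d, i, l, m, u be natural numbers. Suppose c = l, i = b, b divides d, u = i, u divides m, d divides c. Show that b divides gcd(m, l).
From u = i and u divides m, i divides m. i = b, so b divides m. b divides d and d divides c, therefore b divides c. Since c = l, b divides l. b divides m, so b divides gcd(m, l).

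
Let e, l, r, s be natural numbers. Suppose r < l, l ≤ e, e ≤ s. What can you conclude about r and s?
r < s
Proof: From l ≤ e and e ≤ s, l ≤ s. Since r < l, r < s.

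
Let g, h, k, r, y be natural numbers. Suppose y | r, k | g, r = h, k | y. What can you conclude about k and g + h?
k | g + h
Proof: k | y and y | r, thus k | r. Since r = h, k | h. k | g, so k | g + h.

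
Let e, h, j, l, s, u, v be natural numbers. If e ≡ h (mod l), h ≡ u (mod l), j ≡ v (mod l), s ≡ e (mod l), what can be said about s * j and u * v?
s * j ≡ u * v (mod l)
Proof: s ≡ e (mod l) and e ≡ h (mod l), so s ≡ h (mod l). Since h ≡ u (mod l), s ≡ u (mod l). Since j ≡ v (mod l), by multiplying congruences, s * j ≡ u * v (mod l).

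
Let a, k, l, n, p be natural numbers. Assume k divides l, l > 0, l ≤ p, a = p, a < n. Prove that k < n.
From k divides l and l > 0, k ≤ l. From a = p and a < n, p < n. l ≤ p, so l < n. Because k ≤ l, k < n.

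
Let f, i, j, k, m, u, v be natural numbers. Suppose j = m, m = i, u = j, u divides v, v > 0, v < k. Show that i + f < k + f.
Because j = m and m = i, j = i. Since u = j and u divides v, j divides v. v > 0, so j ≤ v. v < k, so j < k. j = i, so i < k. Then i + f < k + f.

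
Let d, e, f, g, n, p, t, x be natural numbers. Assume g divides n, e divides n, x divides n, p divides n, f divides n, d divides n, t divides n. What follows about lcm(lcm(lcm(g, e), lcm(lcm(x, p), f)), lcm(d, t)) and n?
lcm(lcm(lcm(g, e), lcm(lcm(x, p), f)), lcm(d, t)) divides n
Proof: Since g divides n and e divides n, lcm(g, e) divides n. x divides n and p divides n, therefore lcm(x, p) divides n. f divides n, so lcm(lcm(x, p), f) divides n. Since lcm(g, e) divides n, lcm(lcm(g, e), lcm(lcm(x, p), f)) divides n. From d divides n and t divides n, lcm(d, t) divides n. lcm(lcm(g, e), lcm(lcm(x, p), f)) divides n, so lcm(lcm(lcm(g, e), lcm(lcm(x, p), f)), lcm(d, t)) divides n.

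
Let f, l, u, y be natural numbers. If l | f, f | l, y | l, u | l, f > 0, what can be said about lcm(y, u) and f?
lcm(y, u) ≤ f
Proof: l | f and f | l, thus l = f. y | l and u | l, so lcm(y, u) | l. Since l = f, lcm(y, u) | f. f > 0, so lcm(y, u) ≤ f.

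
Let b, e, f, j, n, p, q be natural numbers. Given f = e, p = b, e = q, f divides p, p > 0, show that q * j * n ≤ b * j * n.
f = e and e = q, thus f = q. Because f divides p and p > 0, f ≤ p. p = b, so f ≤ b. Since f = q, q ≤ b. By multiplying by a non-negative, q * j ≤ b * j. By multiplying by a non-negative, q * j * n ≤ b * j * n.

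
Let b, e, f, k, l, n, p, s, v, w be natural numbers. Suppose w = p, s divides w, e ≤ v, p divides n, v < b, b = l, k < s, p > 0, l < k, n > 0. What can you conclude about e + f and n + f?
e + f < n + f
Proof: b = l and v < b, hence v < l. l < k, so v < k. Since k < s, v < s. w = p and s divides w, therefore s divides p. Since p > 0, s ≤ p. Since p divides n and n > 0, p ≤ n. Since s ≤ p, s ≤ n. v < s, so v < n. Since e ≤ v, e < n. Then e + f < n + f.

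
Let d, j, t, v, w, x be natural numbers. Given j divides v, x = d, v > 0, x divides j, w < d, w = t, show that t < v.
Since w = t and w < d, t < d. x divides j and j divides v, so x divides v. Since v > 0, x ≤ v. x = d, so d ≤ v. t < d, so t < v.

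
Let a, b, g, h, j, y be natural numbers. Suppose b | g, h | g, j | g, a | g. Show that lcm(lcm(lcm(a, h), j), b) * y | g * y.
From a | g and h | g, lcm(a, h) | g. From j | g, lcm(lcm(a, h), j) | g. Since b | g, lcm(lcm(lcm(a, h), j), b) | g. Then lcm(lcm(lcm(a, h), j), b) * y | g * y.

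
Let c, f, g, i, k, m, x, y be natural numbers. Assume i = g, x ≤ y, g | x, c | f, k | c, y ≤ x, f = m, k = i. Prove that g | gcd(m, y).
From k = i and i = g, k = g. From f = m and c | f, c | m. Since k | c, k | m. Since k = g, g | m. x ≤ y and y ≤ x, therefore x = y. Since g | x, g | y. g | m, so g | gcd(m, y).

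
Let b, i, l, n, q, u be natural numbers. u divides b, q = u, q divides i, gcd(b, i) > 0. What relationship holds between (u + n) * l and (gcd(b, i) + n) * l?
(u + n) * l ≤ (gcd(b, i) + n) * l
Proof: Since q = u and q divides i, u divides i. Since u divides b, u divides gcd(b, i). Because gcd(b, i) > 0, u ≤ gcd(b, i). Then u + n ≤ gcd(b, i) + n. By multiplying by a non-negative, (u + n) * l ≤ (gcd(b, i) + n) * l.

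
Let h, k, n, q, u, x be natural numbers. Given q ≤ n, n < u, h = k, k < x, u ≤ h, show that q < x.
n < u and u ≤ h, therefore n < h. Since q ≤ n, q < h. h = k, so q < k. Since k < x, q < x.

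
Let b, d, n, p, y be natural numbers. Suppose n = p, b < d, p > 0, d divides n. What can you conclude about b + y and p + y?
b + y < p + y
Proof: From n = p and d divides n, d divides p. From p > 0, d ≤ p. Since b < d, b < p. Then b + y < p + y.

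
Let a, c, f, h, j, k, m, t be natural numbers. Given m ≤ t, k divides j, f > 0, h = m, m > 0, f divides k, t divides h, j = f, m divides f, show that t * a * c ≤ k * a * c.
j = f and k divides j, therefore k divides f. f divides k, so f = k. Because h = m and t divides h, t divides m. From m > 0, t ≤ m. Since m ≤ t, m = t. Since m divides f, t divides f. f > 0, so t ≤ f. Since f = k, t ≤ k. By multiplying by a non-negative, t * a ≤ k * a. By multiplying by a non-negative, t * a * c ≤ k * a * c.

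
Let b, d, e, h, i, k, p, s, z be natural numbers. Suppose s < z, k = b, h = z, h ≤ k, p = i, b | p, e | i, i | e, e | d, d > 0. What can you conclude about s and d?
s < d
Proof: h = z and h ≤ k, so z ≤ k. From k = b, z ≤ b. p = i and b | p, thus b | i. Because e | i and i | e, e = i. e | d, so i | d. b | i, so b | d. d > 0, so b ≤ d. Since z ≤ b, z ≤ d. Since s < z, s < d.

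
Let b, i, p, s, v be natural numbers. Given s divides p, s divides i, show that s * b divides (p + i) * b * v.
From s divides p and s divides i, s divides p + i. Then s * b divides (p + i) * b. Then s * b divides (p + i) * b * v.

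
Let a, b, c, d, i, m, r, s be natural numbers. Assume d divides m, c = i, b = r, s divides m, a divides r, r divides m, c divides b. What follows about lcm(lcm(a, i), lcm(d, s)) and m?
lcm(lcm(a, i), lcm(d, s)) divides m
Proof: Since c = i and c divides b, i divides b. Since b = r, i divides r. a divides r, so lcm(a, i) divides r. Since r divides m, lcm(a, i) divides m. d divides m and s divides m, therefore lcm(d, s) divides m. Since lcm(a, i) divides m, lcm(lcm(a, i), lcm(d, s)) divides m.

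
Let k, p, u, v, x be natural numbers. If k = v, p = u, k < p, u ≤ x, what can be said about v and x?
v < x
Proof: p = u and k < p, hence k < u. Since u ≤ x, k < x. Since k = v, v < x.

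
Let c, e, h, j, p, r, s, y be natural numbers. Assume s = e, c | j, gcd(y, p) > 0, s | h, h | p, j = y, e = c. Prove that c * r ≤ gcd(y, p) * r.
Since j = y and c | j, c | y. s = e and e = c, hence s = c. Since s | h and h | p, s | p. Since s = c, c | p. Since c | y, c | gcd(y, p). gcd(y, p) > 0, so c ≤ gcd(y, p). Then c * r ≤ gcd(y, p) * r.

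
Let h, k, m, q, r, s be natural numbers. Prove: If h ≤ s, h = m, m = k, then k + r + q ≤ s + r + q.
Because h = m and m = k, h = k. From h ≤ s, k ≤ s. Then k + r ≤ s + r. Then k + r + q ≤ s + r + q.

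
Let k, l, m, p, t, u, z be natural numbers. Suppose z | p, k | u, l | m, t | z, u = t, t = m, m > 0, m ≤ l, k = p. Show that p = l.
From k = p and k | u, p | u. u = t, so p | t. Because t | z and z | p, t | p. p | t, so p = t. t = m, so p = m. Since l | m and m > 0, l ≤ m. Since m ≤ l, m = l. p = m, so p = l.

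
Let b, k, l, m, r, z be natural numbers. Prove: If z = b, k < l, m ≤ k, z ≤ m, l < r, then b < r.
z ≤ m and m ≤ k, hence z ≤ k. From k < l and l < r, k < r. Since z ≤ k, z < r. z = b, so b < r.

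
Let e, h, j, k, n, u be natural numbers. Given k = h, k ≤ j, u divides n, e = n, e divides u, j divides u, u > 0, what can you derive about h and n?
h ≤ n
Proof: k = h and k ≤ j, so h ≤ j. e = n and e divides u, so n divides u. Since u divides n, u = n. From j divides u and u > 0, j ≤ u. u = n, so j ≤ n. h ≤ j, so h ≤ n.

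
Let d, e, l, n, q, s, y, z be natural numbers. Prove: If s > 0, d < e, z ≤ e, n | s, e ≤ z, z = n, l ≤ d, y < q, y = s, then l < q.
e ≤ z and z ≤ e, so e = z. d < e, so d < z. Since z = n, d < n. n | s and s > 0, therefore n ≤ s. Since d < n, d < s. l ≤ d, so l < s. y = s and y < q, hence s < q. Since l < s, l < q.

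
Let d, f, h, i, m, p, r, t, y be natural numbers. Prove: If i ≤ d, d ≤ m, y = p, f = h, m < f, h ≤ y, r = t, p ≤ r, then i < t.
i ≤ d and d ≤ m, hence i ≤ m. From f = h and m < f, m < h. h ≤ y, so m < y. y = p, so m < p. i ≤ m, so i < p. r = t and p ≤ r, therefore p ≤ t. Because i < p, i < t.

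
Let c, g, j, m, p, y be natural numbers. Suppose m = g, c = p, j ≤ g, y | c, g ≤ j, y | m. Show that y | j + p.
g ≤ j and j ≤ g, so g = j. Since m = g, m = j. y | m, so y | j. c = p and y | c, therefore y | p. y | j, so y | j + p.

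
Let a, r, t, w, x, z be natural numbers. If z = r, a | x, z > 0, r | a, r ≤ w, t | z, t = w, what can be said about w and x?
w | x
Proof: Because t = w and t | z, w | z. z > 0, so w ≤ z. z = r, so w ≤ r. r ≤ w, so r = w. Since r | a and a | x, r | x. r = w, so w | x.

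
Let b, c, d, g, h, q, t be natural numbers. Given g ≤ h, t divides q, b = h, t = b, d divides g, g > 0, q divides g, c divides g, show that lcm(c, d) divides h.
Because t = b and b = h, t = h. Since t divides q, h divides q. Since q divides g, h divides g. g > 0, so h ≤ g. g ≤ h, so g = h. c divides g and d divides g, hence lcm(c, d) divides g. Since g = h, lcm(c, d) divides h.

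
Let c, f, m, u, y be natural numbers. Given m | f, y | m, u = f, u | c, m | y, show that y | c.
Since m | y and y | m, m = y. u = f and u | c, therefore f | c. m | f, so m | c. Since m = y, y | c.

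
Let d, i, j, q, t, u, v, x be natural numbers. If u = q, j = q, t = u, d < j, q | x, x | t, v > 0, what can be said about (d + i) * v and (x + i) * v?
(d + i) * v < (x + i) * v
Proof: From t = u and x | t, x | u. u = q, so x | q. Since q | x, q = x. j = q, so j = x. Since d < j, d < x. Then d + i < x + i. v > 0, so (d + i) * v < (x + i) * v.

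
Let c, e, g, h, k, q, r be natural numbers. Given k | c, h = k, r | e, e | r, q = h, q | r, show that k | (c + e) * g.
r | e and e | r, thus r = e. q = h and q | r, hence h | r. Because r = e, h | e. Since h = k, k | e. k | c, so k | c + e. Then k | (c + e) * g.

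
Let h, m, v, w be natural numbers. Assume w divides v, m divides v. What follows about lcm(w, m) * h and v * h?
lcm(w, m) * h divides v * h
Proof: w divides v and m divides v, therefore lcm(w, m) divides v. Then lcm(w, m) * h divides v * h.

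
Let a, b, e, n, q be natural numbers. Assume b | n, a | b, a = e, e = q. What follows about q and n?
q | n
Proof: a = e and e = q, therefore a = q. a | b and b | n, thus a | n. Since a = q, q | n.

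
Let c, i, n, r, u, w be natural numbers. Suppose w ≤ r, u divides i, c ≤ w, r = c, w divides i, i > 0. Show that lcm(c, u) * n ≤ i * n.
r = c and w ≤ r, hence w ≤ c. c ≤ w, so w = c. Since w divides i, c divides i. From u divides i, lcm(c, u) divides i. Since i > 0, lcm(c, u) ≤ i. By multiplying by a non-negative, lcm(c, u) * n ≤ i * n.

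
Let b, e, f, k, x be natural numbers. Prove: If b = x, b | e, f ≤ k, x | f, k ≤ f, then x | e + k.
b = x and b | e, therefore x | e. f ≤ k and k ≤ f, thus f = k. x | f, so x | k. From x | e, x | e + k.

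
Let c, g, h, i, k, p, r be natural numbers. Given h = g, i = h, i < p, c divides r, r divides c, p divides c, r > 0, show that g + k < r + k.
Since i = h and i < p, h < p. c divides r and r divides c, thus c = r. Because p divides c, p divides r. Because r > 0, p ≤ r. Since h < p, h < r. Since h = g, g < r. Then g + k < r + k.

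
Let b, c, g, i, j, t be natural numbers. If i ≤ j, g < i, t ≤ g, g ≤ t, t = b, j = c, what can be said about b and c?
b < c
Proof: g ≤ t and t ≤ g, therefore g = t. From g < i, t < i. t = b, so b < i. Since i ≤ j, b < j. Since j = c, b < c.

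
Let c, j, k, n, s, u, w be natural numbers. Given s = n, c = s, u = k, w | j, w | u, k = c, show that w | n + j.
c = s and s = n, hence c = n. Since u = k and k = c, u = c. w | u, so w | c. c = n, so w | n. w | j, so w | n + j.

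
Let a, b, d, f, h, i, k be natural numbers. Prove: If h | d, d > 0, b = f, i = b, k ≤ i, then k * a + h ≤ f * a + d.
From i = b and b = f, i = f. Because k ≤ i, k ≤ f. Then k * a ≤ f * a. Since h | d and d > 0, h ≤ d. k * a ≤ f * a, so k * a + h ≤ f * a + d.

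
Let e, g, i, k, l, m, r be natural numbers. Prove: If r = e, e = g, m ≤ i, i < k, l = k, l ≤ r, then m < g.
Since r = e and e = g, r = g. Since m ≤ i and i < k, m < k. Since l = k and l ≤ r, k ≤ r. Since m < k, m < r. r = g, so m < g.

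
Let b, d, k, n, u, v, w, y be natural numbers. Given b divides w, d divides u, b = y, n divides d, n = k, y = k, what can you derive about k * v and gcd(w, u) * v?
k * v divides gcd(w, u) * v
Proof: b = y and y = k, therefore b = k. Since b divides w, k divides w. n = k and n divides d, therefore k divides d. Since d divides u, k divides u. Since k divides w, k divides gcd(w, u). Then k * v divides gcd(w, u) * v.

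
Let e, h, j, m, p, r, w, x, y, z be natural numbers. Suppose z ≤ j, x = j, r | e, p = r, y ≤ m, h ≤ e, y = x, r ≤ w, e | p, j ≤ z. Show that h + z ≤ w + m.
p = r and e | p, so e | r. r | e, so e = r. Because h ≤ e, h ≤ r. r ≤ w, so h ≤ w. From y = x and x = j, y = j. Because j ≤ z and z ≤ j, j = z. y = j, so y = z. y ≤ m, so z ≤ m. h ≤ w, so h + z ≤ w + m.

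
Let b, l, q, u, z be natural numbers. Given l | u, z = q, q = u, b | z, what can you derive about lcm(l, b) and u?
lcm(l, b) | u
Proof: z = q and q = u, hence z = u. Since b | z, b | u. l | u, so lcm(l, b) | u.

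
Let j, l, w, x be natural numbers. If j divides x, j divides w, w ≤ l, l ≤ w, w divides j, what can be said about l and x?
l divides x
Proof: j divides w and w divides j, therefore j = w. w ≤ l and l ≤ w, hence w = l. j = w, so j = l. Because j divides x, l divides x.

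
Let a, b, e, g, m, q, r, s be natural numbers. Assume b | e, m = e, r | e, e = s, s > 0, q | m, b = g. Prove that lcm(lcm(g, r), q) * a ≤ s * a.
Since b = g and b | e, g | e. r | e, so lcm(g, r) | e. m = e and q | m, hence q | e. lcm(g, r) | e, so lcm(lcm(g, r), q) | e. Because e = s, lcm(lcm(g, r), q) | s. Since s > 0, lcm(lcm(g, r), q) ≤ s. Then lcm(lcm(g, r), q) * a ≤ s * a.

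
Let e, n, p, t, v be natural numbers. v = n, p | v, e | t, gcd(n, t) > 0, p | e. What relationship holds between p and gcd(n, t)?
p ≤ gcd(n, t)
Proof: v = n and p | v, hence p | n. Because p | e and e | t, p | t. Since p | n, p | gcd(n, t). gcd(n, t) > 0, so p ≤ gcd(n, t).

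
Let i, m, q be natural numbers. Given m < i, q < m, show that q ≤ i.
From q < m and m < i, q < i. Then q ≤ i.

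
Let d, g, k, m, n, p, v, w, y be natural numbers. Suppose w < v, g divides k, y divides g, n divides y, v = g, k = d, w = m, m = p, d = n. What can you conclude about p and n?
p < n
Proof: Because k = d and g divides k, g divides d. Since d = n, g divides n. From n divides y and y divides g, n divides g. Since g divides n, g = n. v = g and w < v, hence w < g. w = m, so m < g. Because m = p, p < g. Because g = n, p < n.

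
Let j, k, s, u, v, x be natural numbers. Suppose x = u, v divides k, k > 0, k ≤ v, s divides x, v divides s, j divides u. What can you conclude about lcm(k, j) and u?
lcm(k, j) divides u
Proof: v divides k and k > 0, thus v ≤ k. k ≤ v, so v = k. v divides s and s divides x, thus v divides x. v = k, so k divides x. Since x = u, k divides u. Since j divides u, lcm(k, j) divides u.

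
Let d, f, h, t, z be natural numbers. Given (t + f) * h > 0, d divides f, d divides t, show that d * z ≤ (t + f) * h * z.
d divides t and d divides f, so d divides t + f. Then d divides (t + f) * h. Since (t + f) * h > 0, d ≤ (t + f) * h. By multiplying by a non-negative, d * z ≤ (t + f) * h * z.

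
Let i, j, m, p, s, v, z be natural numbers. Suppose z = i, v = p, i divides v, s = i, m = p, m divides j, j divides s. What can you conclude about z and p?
z = p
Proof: v = p and i divides v, so i divides p. m = p and m divides j, so p divides j. j divides s, so p divides s. From s = i, p divides i. Since i divides p, i = p. Since z = i, z = p.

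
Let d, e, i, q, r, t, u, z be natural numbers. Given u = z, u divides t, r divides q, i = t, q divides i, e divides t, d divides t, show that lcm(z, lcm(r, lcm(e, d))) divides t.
Because u = z and u divides t, z divides t. i = t and q divides i, therefore q divides t. Since r divides q, r divides t. e divides t and d divides t, therefore lcm(e, d) divides t. Since r divides t, lcm(r, lcm(e, d)) divides t. z divides t, so lcm(z, lcm(r, lcm(e, d))) divides t.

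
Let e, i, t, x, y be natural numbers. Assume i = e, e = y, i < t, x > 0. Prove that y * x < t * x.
i = e and e = y, so i = y. Since i < t, y < t. Since x > 0, y * x < t * x.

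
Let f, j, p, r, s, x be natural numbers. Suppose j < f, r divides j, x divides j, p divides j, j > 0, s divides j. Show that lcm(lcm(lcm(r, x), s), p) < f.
r divides j and x divides j, hence lcm(r, x) divides j. s divides j, so lcm(lcm(r, x), s) divides j. Since p divides j, lcm(lcm(lcm(r, x), s), p) divides j. j > 0, so lcm(lcm(lcm(r, x), s), p) ≤ j. j < f, so lcm(lcm(lcm(r, x), s), p) < f.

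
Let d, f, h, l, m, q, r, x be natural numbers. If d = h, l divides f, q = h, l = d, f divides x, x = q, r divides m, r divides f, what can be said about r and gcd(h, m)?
r divides gcd(h, m)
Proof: x = q and q = h, thus x = h. f divides x, so f divides h. l = d and l divides f, hence d divides f. Since d = h, h divides f. Since f divides h, f = h. r divides f, so r divides h. r divides m, so r divides gcd(h, m).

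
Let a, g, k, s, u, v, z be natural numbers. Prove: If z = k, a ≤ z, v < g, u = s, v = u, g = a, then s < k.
From v = u and u = s, v = s. g = a and v < g, so v < a. a ≤ z, so v < z. z = k, so v < k. v = s, so s < k.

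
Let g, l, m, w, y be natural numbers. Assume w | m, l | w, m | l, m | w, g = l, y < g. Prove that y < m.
w | m and m | w, so w = m. Since l | w, l | m. m | l, so l = m. g = l, so g = m. Since y < g, y < m.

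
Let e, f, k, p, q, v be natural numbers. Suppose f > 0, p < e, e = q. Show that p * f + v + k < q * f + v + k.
From e = q and p < e, p < q. Since f > 0, by multiplying by a positive, p * f < q * f. Then p * f + v < q * f + v. Then p * f + v + k < q * f + v + k.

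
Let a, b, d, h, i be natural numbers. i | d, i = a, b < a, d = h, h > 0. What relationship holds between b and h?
b < h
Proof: Since d = h and i | d, i | h. i = a, so a | h. h > 0, so a ≤ h. Since b < a, b < h.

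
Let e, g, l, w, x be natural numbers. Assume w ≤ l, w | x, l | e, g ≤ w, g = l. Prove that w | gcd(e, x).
From g = l and g ≤ w, l ≤ w. Since w ≤ l, l = w. Since l | e, w | e. w | x, so w | gcd(e, x).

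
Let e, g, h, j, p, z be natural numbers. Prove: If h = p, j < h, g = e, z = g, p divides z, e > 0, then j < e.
h = p and j < h, so j < p. Because z = g and p divides z, p divides g. Since g = e, p divides e. e > 0, so p ≤ e. Since j < p, j < e.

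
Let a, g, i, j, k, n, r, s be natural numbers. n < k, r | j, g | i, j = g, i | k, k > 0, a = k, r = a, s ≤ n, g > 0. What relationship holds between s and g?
s < g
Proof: r = a and a = k, therefore r = k. r | j, so k | j. j = g, so k | g. g > 0, so k ≤ g. g | i and i | k, so g | k. k > 0, so g ≤ k. Since k ≤ g, k = g. Because s ≤ n and n < k, s < k. k = g, so s < g.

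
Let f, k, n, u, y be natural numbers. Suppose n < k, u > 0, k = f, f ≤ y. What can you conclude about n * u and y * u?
n * u < y * u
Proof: Because k = f and n < k, n < f. Since f ≤ y, n < y. From u > 0, n * u < y * u.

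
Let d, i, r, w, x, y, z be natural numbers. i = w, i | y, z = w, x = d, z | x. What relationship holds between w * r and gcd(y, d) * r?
w * r | gcd(y, d) * r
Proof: i = w and i | y, therefore w | y. x = d and z | x, therefore z | d. Since z = w, w | d. w | y, so w | gcd(y, d). Then w * r | gcd(y, d) * r.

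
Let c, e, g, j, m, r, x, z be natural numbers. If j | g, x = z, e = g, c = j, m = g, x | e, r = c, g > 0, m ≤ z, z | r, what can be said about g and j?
g = j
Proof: e = g and x | e, thus x | g. x = z, so z | g. From g > 0, z ≤ g. m = g and m ≤ z, therefore g ≤ z. z ≤ g, so z = g. r = c and z | r, so z | c. Since z = g, g | c. Since c = j, g | j. Since j | g, g = j.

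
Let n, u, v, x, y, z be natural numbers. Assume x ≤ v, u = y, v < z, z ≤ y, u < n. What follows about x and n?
x < n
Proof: Since v < z and z ≤ y, v < y. u = y and u < n, thus y < n. Because v < y, v < n. x ≤ v, so x < n.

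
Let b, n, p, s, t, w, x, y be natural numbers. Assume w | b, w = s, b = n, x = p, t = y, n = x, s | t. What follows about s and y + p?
s | y + p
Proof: t = y and s | t, hence s | y. Because b = n and n = x, b = x. From w = s and w | b, s | b. Since b = x, s | x. x = p, so s | p. From s | y, s | y + p.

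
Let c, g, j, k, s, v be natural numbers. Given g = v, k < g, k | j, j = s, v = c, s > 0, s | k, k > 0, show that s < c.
j = s and k | j, thus k | s. Since s > 0, k ≤ s. s | k and k > 0, hence s ≤ k. Because k ≤ s, k = s. g = v and v = c, therefore g = c. From k < g, k < c. Since k = s, s < c.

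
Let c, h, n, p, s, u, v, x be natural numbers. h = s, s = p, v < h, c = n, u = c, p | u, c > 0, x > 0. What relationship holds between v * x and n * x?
v * x < n * x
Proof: From h = s and s = p, h = p. v < h, so v < p. u = c and p | u, hence p | c. c > 0, so p ≤ c. Since c = n, p ≤ n. v < p, so v < n. Because x > 0, v * x < n * x.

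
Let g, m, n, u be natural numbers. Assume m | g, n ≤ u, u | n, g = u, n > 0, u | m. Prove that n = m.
u | n and n > 0, therefore u ≤ n. Since n ≤ u, n = u. g = u and m | g, hence m | u. u | m, so u = m. From n = u, n = m.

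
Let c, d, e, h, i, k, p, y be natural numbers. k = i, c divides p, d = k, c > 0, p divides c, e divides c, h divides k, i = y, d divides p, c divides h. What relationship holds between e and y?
e ≤ y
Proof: From k = i and i = y, k = y. c divides h and h divides k, thus c divides k. p divides c and c divides p, hence p = c. d = k and d divides p, so k divides p. Because p = c, k divides c. Since c divides k, c = k. e divides c and c > 0, thus e ≤ c. Since c = k, e ≤ k. k = y, so e ≤ y.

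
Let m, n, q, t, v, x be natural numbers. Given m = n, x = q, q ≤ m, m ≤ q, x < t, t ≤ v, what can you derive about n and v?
n < v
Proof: From q ≤ m and m ≤ q, q = m. x = q, so x = m. Since x < t, m < t. Because t ≤ v, m < v. m = n, so n < v.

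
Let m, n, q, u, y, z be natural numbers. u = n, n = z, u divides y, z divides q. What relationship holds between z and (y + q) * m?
z divides (y + q) * m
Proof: Because u = n and n = z, u = z. Because u divides y, z divides y. z divides q, so z divides y + q. Then z divides (y + q) * m.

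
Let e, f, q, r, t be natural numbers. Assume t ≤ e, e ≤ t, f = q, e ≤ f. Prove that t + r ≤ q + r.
From e ≤ t and t ≤ e, e = t. e ≤ f, so t ≤ f. Since f = q, t ≤ q. Then t + r ≤ q + r.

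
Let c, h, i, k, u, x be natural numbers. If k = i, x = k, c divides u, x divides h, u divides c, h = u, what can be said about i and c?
i divides c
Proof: From x = k and k = i, x = i. Because u divides c and c divides u, u = c. h = u and x divides h, therefore x divides u. Since u = c, x divides c. x = i, so i divides c.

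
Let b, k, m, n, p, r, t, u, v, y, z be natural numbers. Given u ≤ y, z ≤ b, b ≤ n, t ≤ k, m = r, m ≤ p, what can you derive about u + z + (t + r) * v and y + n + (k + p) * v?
u + z + (t + r) * v ≤ y + n + (k + p) * v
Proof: z ≤ b and b ≤ n, so z ≤ n. Since u ≤ y, u + z ≤ y + n. Since m = r and m ≤ p, r ≤ p. Since t ≤ k, t + r ≤ k + p. By multiplying by a non-negative, (t + r) * v ≤ (k + p) * v. Since u + z ≤ y + n, u + z + (t + r) * v ≤ y + n + (k + p) * v.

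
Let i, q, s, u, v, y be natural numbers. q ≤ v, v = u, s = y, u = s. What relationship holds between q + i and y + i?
q + i ≤ y + i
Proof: v = u and u = s, so v = s. Since q ≤ v, q ≤ s. Because s = y, q ≤ y. Then q + i ≤ y + i.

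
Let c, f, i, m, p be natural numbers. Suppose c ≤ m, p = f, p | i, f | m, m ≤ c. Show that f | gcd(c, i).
Because m ≤ c and c ≤ m, m = c. f | m, so f | c. p = f and p | i, therefore f | i. f | c, so f | gcd(c, i).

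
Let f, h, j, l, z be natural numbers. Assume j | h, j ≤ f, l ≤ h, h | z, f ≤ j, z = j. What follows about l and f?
l ≤ f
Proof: z = j and h | z, thus h | j. Since j | h, h = j. Since j ≤ f and f ≤ j, j = f. h = j, so h = f. l ≤ h, so l ≤ f.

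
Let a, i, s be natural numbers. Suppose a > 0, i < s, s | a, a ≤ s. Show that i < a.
s | a and a > 0, hence s ≤ a. Since a ≤ s, s = a. Since i < s, i < a.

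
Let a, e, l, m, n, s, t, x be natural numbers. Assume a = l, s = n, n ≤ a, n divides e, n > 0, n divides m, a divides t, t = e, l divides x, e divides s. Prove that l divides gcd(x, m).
s = n and e divides s, so e divides n. n divides e, so e = n. Because t = e, t = n. Because a divides t, a divides n. Since n > 0, a ≤ n. Since n ≤ a, n = a. n divides m, so a divides m. a = l, so l divides m. l divides x, so l divides gcd(x, m).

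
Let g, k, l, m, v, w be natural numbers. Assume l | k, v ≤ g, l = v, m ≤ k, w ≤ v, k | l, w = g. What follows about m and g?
m ≤ g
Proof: w = g and w ≤ v, therefore g ≤ v. Since v ≤ g, v = g. Since l = v, l = g. Since k | l and l | k, k = l. m ≤ k, so m ≤ l. Since l = g, m ≤ g.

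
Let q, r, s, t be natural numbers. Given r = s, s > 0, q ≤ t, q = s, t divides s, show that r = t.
Because q = s and q ≤ t, s ≤ t. t divides s and s > 0, hence t ≤ s. Since s ≤ t, s = t. Since r = s, r = t.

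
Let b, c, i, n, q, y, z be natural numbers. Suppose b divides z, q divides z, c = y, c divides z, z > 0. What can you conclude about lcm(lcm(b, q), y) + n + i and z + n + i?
lcm(lcm(b, q), y) + n + i ≤ z + n + i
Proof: Because b divides z and q divides z, lcm(b, q) divides z. From c = y and c divides z, y divides z. lcm(b, q) divides z, so lcm(lcm(b, q), y) divides z. Since z > 0, lcm(lcm(b, q), y) ≤ z. Then lcm(lcm(b, q), y) + n ≤ z + n. Then lcm(lcm(b, q), y) + n + i ≤ z + n + i.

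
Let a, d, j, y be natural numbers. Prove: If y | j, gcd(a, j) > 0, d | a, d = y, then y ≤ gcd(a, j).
Because d = y and d | a, y | a. y | j, so y | gcd(a, j). Since gcd(a, j) > 0, y ≤ gcd(a, j).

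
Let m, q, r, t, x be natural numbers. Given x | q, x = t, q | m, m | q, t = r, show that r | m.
x = t and t = r, hence x = r. q | m and m | q, hence q = m. Since x | q, x | m. x = r, so r | m.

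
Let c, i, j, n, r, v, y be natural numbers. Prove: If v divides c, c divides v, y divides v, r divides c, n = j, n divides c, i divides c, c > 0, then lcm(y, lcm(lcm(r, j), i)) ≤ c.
From v divides c and c divides v, v = c. y divides v, so y divides c. Since n = j and n divides c, j divides c. Since r divides c, lcm(r, j) divides c. i divides c, so lcm(lcm(r, j), i) divides c. Since y divides c, lcm(y, lcm(lcm(r, j), i)) divides c. c > 0, so lcm(y, lcm(lcm(r, j), i)) ≤ c.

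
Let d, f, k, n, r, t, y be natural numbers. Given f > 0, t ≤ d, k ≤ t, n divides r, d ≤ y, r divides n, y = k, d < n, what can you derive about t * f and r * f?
t * f < r * f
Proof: From y = k and d ≤ y, d ≤ k. Since k ≤ t, d ≤ t. Since t ≤ d, d = t. n divides r and r divides n, so n = r. Since d < n, d < r. d = t, so t < r. Since f > 0, by multiplying by a positive, t * f < r * f.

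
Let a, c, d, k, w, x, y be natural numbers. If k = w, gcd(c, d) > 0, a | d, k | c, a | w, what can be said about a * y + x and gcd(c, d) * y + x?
a * y + x ≤ gcd(c, d) * y + x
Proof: k = w and k | c, so w | c. Because a | w, a | c. a | d, so a | gcd(c, d). Since gcd(c, d) > 0, a ≤ gcd(c, d). Then a * y ≤ gcd(c, d) * y. Then a * y + x ≤ gcd(c, d) * y + x.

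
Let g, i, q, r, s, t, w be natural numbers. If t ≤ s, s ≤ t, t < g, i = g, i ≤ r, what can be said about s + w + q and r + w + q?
s + w + q < r + w + q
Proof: t ≤ s and s ≤ t, hence t = s. t < g, so s < g. Because i = g and i ≤ r, g ≤ r. s < g, so s < r. Then s + w < r + w. Then s + w + q < r + w + q.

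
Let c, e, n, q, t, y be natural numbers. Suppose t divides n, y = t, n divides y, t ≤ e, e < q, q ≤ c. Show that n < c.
y = t and n divides y, so n divides t. Since t divides n, t = n. From t ≤ e and e < q, t < q. Since t = n, n < q. q ≤ c, so n < c.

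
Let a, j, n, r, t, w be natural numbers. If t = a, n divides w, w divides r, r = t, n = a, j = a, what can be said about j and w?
j = w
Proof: From n = a and n divides w, a divides w. Because r = t and w divides r, w divides t. t = a, so w divides a. a divides w, so a = w. Since j = a, j = w.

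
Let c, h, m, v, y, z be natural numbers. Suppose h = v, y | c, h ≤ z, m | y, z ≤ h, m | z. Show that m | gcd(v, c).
Because z ≤ h and h ≤ z, z = h. Since h = v, z = v. m | z, so m | v. Because m | y and y | c, m | c. Since m | v, m | gcd(v, c).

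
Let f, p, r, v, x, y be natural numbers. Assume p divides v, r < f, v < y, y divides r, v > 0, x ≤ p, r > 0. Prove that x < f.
p divides v and v > 0, thus p ≤ v. x ≤ p, so x ≤ v. y divides r and r > 0, hence y ≤ r. v < y, so v < r. r < f, so v < f. x ≤ v, so x < f.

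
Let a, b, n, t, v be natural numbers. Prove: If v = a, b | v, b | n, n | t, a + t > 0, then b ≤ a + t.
v = a and b | v, so b | a. Because b | n and n | t, b | t. Since b | a, b | a + t. a + t > 0, so b ≤ a + t.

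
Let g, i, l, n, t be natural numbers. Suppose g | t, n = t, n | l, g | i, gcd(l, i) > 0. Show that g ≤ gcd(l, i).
From n = t and n | l, t | l. Because g | t, g | l. Since g | i, g | gcd(l, i). Since gcd(l, i) > 0, g ≤ gcd(l, i).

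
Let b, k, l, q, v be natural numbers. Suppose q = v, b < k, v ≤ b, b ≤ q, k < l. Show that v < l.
From q = v and b ≤ q, b ≤ v. Since v ≤ b, b = v. b < k, so v < k. Since k < l, v < l.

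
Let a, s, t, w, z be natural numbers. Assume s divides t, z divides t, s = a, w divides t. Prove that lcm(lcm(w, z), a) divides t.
Because w divides t and z divides t, lcm(w, z) divides t. s = a and s divides t, thus a divides t. Since lcm(w, z) divides t, lcm(lcm(w, z), a) divides t.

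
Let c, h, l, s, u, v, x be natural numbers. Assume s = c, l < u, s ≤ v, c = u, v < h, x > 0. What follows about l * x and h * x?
l * x < h * x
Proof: s = c and c = u, hence s = u. s ≤ v and v < h, hence s < h. s = u, so u < h. l < u, so l < h. Combining with x > 0, by multiplying by a positive, l * x < h * x.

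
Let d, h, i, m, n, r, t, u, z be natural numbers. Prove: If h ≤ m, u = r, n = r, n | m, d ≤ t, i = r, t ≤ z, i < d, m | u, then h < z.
u = r and m | u, hence m | r. n = r and n | m, so r | m. m | r, so m = r. h ≤ m, so h ≤ r. i = r and i < d, so r < d. d ≤ t, so r < t. t ≤ z, so r < z. h ≤ r, so h < z.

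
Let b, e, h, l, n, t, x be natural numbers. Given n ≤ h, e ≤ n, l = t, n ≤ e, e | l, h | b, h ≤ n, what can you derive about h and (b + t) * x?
h | (b + t) * x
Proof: e ≤ n and n ≤ e, therefore e = n. n ≤ h and h ≤ n, thus n = h. Since e = n, e = h. Because l = t and e | l, e | t. e = h, so h | t. h | b, so h | b + t. Then h | (b + t) * x.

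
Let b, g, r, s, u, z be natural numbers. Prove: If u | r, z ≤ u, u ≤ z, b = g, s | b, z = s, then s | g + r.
Since b = g and s | b, s | g. u ≤ z and z ≤ u, thus u = z. Since z = s, u = s. Because u | r, s | r. Since s | g, s | g + r.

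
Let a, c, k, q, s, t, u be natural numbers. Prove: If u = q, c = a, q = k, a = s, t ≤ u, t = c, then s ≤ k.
c = a and a = s, so c = s. u = q and q = k, so u = k. t = c and t ≤ u, therefore c ≤ u. u = k, so c ≤ k. c = s, so s ≤ k.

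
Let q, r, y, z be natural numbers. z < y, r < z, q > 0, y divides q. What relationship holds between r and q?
r < q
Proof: Because r < z and z < y, r < y. Because y divides q and q > 0, y ≤ q. Since r < y, r < q.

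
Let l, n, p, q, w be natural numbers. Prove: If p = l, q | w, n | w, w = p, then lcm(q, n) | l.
From w = p and p = l, w = l. q | w and n | w, therefore lcm(q, n) | w. w = l, so lcm(q, n) | l.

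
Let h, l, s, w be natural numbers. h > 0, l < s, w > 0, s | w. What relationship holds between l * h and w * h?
l * h < w * h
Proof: Since s | w and w > 0, s ≤ w. Since l < s, l < w. Since h > 0, l * h < w * h.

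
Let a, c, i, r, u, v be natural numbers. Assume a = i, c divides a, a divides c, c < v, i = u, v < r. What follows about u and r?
u < r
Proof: c divides a and a divides c, thus c = a. Because a = i, c = i. i = u, so c = u. Since c < v and v < r, c < r. c = u, so u < r.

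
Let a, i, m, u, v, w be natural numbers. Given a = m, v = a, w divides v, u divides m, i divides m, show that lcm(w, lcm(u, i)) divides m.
v = a and w divides v, hence w divides a. a = m, so w divides m. Since u divides m and i divides m, lcm(u, i) divides m. w divides m, so lcm(w, lcm(u, i)) divides m.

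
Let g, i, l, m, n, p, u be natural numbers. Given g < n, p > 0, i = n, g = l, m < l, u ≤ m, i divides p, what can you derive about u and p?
u < p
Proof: u ≤ m and m < l, so u < l. From i = n and i divides p, n divides p. p > 0, so n ≤ p. g < n, so g < p. Because g = l, l < p. Since u < l, u < p.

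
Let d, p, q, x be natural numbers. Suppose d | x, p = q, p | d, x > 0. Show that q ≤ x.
p | d and d | x, hence p | x. From p = q, q | x. x > 0, so q ≤ x.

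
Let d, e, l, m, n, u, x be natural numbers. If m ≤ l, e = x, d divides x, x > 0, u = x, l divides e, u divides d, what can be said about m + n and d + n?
m + n ≤ d + n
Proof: From u = x and u divides d, x divides d. Since d divides x, x = d. From e = x and l divides e, l divides x. Since x > 0, l ≤ x. From m ≤ l, m ≤ x. x = d, so m ≤ d. Then m + n ≤ d + n.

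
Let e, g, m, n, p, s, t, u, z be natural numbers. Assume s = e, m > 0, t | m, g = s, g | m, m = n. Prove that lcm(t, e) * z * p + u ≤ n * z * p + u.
g = s and s = e, thus g = e. From g | m, e | m. t | m, so lcm(t, e) | m. Since m > 0, lcm(t, e) ≤ m. m = n, so lcm(t, e) ≤ n. Then lcm(t, e) * z ≤ n * z. Then lcm(t, e) * z * p ≤ n * z * p. Then lcm(t, e) * z * p + u ≤ n * z * p + u.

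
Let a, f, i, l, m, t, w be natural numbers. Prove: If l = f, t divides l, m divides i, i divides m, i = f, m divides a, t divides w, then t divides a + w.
l = f and t divides l, therefore t divides f. From m divides i and i divides m, m = i. i = f, so m = f. Because m divides a, f divides a. Since t divides f, t divides a. Since t divides w, t divides a + w.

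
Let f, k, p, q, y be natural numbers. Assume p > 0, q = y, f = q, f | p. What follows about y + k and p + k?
y + k ≤ p + k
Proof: Since f = q and q = y, f = y. f | p and p > 0, hence f ≤ p. Since f = y, y ≤ p. Then y + k ≤ p + k.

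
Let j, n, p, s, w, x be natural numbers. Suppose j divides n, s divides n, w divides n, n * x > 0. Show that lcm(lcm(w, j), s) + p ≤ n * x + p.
Because w divides n and j divides n, lcm(w, j) divides n. s divides n, so lcm(lcm(w, j), s) divides n. Then lcm(lcm(w, j), s) divides n * x. Since n * x > 0, lcm(lcm(w, j), s) ≤ n * x. Then lcm(lcm(w, j), s) + p ≤ n * x + p.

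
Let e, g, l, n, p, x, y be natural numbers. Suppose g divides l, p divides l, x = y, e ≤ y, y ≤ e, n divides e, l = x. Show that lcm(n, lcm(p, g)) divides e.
Because l = x and x = y, l = y. Since y ≤ e and e ≤ y, y = e. l = y, so l = e. p divides l and g divides l, therefore lcm(p, g) divides l. Since l = e, lcm(p, g) divides e. Since n divides e, lcm(n, lcm(p, g)) divides e.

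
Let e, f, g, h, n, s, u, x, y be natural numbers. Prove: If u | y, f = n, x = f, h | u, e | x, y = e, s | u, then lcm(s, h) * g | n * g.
s | u and h | u, so lcm(s, h) | u. From y = e and u | y, u | e. lcm(s, h) | u, so lcm(s, h) | e. Because x = f and e | x, e | f. Since f = n, e | n. Since lcm(s, h) | e, lcm(s, h) | n. Then lcm(s, h) * g | n * g.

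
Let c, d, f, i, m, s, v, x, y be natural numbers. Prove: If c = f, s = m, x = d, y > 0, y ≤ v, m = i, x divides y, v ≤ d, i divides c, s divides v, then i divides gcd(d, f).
Because x divides y and y > 0, x ≤ y. Since x = d, d ≤ y. y ≤ v, so d ≤ v. v ≤ d, so v = d. s = m and m = i, therefore s = i. Since s divides v, i divides v. v = d, so i divides d. c = f and i divides c, hence i divides f. i divides d, so i divides gcd(d, f).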